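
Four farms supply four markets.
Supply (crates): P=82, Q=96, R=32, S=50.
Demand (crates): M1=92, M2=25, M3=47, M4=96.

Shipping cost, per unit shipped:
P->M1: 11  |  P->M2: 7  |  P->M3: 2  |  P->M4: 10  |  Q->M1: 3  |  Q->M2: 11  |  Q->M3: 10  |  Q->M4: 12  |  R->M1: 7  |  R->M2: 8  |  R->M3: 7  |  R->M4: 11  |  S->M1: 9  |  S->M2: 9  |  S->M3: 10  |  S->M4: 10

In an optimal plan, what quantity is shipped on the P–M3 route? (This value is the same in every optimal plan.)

47

Solving gives:
  P to M3: 47 × 2 = 94
  P to M4: 35 × 10 = 350
  Q to M1: 92 × 3 = 276
  Q to M4: 4 × 12 = 48
  R to M2: 25 × 8 = 200
  R to M4: 7 × 11 = 77
  S to M4: 50 × 10 = 500
Total cost = 1545.
So P→M3 carries 47 crates.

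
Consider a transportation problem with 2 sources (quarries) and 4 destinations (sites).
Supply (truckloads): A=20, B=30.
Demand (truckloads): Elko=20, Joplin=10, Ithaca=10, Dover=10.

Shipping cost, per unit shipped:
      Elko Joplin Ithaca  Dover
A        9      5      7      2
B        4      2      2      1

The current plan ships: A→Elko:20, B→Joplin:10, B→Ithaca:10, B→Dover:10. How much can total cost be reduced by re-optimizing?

60

Current plan cost = 20·9 + 10·2 + 10·2 + 10·1 = 230.
Optimal plan:
  A->Joplin: 10 × 5 = 50
  A->Dover: 10 × 2 = 20
  B->Elko: 20 × 4 = 80
  B->Ithaca: 10 × 2 = 20
Optimal cost = 170.
Saving = 230 − 170 = 60.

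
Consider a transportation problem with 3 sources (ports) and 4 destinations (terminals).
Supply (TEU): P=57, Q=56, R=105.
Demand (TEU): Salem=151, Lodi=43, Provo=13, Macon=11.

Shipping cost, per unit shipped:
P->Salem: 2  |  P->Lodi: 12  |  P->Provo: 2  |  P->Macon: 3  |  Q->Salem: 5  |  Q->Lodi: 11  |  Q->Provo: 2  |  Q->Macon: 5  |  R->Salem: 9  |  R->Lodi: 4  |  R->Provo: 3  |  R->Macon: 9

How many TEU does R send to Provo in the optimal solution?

Solving gives:
  P->Salem: 57 × 2 = 114
  Q->Salem: 45 × 5 = 225
  Q->Macon: 11 × 5 = 55
  R->Salem: 49 × 9 = 441
  R->Lodi: 43 × 4 = 172
  R->Provo: 13 × 3 = 39
Total cost = 1046.
So R→Provo carries 13 TEU.

13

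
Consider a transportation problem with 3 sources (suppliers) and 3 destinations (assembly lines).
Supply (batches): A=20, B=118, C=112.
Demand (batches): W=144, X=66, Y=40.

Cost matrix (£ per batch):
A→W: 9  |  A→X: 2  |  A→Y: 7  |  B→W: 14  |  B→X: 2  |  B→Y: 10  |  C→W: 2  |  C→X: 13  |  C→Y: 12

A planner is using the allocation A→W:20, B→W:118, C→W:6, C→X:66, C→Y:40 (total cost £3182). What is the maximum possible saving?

Current plan cost = 20·9 + 118·14 + 6·2 + 66·13 + 40·12 = £3182.
Optimal plan:
  A→W: 20 × £9 = £180
  B→W: 12 × £14 = £168
  B→X: 66 × £2 = £132
  B→Y: 40 × £10 = £400
  C→W: 112 × £2 = £224
Optimal cost = £1104.
Saving = 3182 − 1104 = £2078.

2078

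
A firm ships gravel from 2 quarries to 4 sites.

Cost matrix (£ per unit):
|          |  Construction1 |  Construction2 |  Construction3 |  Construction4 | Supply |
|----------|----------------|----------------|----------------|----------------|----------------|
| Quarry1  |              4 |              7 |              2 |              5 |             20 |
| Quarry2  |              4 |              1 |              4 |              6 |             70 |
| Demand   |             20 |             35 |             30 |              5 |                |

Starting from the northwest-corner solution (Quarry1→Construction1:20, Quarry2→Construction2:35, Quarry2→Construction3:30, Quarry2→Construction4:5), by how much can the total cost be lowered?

Current plan cost = 20·4 + 35·1 + 30·4 + 5·6 = £265.
Optimal plan:
  Quarry1–Construction3: 20 × £2 = £40
  Quarry2–Construction1: 20 × £4 = £80
  Quarry2–Construction2: 35 × £1 = £35
  Quarry2–Construction3: 10 × £4 = £40
  Quarry2–Construction4: 5 × £6 = £30
Optimal cost = £225.
Saving = 265 − 225 = £40.

40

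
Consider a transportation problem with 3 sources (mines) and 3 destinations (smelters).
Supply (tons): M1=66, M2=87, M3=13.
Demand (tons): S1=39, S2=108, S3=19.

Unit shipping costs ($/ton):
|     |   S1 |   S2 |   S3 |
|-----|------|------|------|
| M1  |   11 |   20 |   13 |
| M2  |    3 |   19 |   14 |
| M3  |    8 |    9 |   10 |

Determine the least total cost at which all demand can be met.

An optimal shipping plan:
  M1 to S2: 47 tons
  M1 to S3: 19 tons
  M2 to S1: 39 tons
  M2 to S2: 48 tons
  M3 to S2: 13 tons
Total cost = $2333.
(Supply check: M1 ships 66; M2 ships 87; M3 ships 13.)

2333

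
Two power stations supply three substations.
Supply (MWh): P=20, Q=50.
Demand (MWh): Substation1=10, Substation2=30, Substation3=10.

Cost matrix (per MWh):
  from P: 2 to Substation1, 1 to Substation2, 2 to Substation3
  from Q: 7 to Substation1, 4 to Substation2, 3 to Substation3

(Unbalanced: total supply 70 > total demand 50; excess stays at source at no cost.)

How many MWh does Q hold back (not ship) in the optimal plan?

An optimal plan:
  P->Substation1: 10 MWh
  P->Substation2: 10 MWh
  Q->Substation2: 20 MWh
  Q->Substation3: 10 MWh
Total cost = 140.
Q ships 30 of its 50, leaving 20.

20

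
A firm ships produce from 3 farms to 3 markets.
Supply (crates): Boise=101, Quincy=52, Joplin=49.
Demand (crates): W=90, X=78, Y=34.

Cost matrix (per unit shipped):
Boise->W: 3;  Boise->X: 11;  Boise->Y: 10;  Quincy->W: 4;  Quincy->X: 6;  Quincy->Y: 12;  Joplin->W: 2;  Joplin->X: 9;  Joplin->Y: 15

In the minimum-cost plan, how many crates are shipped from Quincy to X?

Optimal shipments:
  Boise→W: 67 × 3 = 201
  Boise→Y: 34 × 10 = 340
  Quincy→X: 52 × 6 = 312
  Joplin→W: 23 × 2 = 46
  Joplin→X: 26 × 9 = 234
Total cost = 1133.
So Quincy→X carries 52 crates.

52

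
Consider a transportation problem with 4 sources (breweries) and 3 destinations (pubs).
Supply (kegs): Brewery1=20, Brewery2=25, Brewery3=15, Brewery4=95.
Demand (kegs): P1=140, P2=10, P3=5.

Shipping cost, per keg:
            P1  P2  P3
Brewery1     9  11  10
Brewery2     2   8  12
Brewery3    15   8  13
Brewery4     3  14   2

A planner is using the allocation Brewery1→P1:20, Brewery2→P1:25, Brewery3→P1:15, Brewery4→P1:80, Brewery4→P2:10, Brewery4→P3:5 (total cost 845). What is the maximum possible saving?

Current plan cost = 20·9 + 25·2 + 15·15 + 80·3 + 10·14 + 5·2 = 845.
Optimal plan:
  Brewery1->P1: 20 × 9 = 180
  Brewery2->P1: 25 × 2 = 50
  Brewery3->P2: 10 × 8 = 80
  Brewery3->P3: 5 × 13 = 65
  Brewery4->P1: 95 × 3 = 285
Optimal cost = 660.
Saving = 845 − 660 = 185.

185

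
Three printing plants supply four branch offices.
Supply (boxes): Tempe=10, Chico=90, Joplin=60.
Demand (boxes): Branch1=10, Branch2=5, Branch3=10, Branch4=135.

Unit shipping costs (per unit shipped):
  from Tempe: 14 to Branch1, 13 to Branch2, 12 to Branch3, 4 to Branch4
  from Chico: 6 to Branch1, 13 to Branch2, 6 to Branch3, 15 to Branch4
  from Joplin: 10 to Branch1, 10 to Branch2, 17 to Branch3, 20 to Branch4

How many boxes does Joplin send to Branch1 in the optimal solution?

Solving gives:
  Tempe→Branch4: 10 boxes
  Chico→Branch3: 10 boxes
  Chico→Branch4: 80 boxes
  Joplin→Branch1: 10 boxes
  Joplin→Branch2: 5 boxes
  Joplin→Branch4: 45 boxes
Total cost = 2350.
So Joplin→Branch1 carries 10 boxes.

10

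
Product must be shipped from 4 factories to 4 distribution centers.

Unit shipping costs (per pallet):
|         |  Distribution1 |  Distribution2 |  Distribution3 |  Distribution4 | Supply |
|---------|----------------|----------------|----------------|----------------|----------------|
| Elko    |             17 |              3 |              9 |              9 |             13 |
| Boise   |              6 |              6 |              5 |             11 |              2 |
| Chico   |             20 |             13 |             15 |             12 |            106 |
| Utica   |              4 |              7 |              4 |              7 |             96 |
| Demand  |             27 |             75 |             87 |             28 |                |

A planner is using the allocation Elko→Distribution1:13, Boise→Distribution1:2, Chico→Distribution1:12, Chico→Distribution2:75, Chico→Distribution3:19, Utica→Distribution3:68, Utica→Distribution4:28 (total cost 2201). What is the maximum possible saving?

386

Current plan cost = 13·17 + 2·6 + 12·20 + 75·13 + 19·15 + 68·4 + 28·7 = 2201.
Optimal plan:
  Elko→Distribution2: 13 × 3 = 39
  Boise→Distribution3: 2 × 5 = 10
  Chico→Distribution2: 62 × 13 = 806
  Chico→Distribution3: 16 × 15 = 240
  Chico→Distribution4: 28 × 12 = 336
  Utica→Distribution1: 27 × 4 = 108
  Utica→Distribution3: 69 × 4 = 276
Optimal cost = 1815.
Saving = 2201 − 1815 = 386.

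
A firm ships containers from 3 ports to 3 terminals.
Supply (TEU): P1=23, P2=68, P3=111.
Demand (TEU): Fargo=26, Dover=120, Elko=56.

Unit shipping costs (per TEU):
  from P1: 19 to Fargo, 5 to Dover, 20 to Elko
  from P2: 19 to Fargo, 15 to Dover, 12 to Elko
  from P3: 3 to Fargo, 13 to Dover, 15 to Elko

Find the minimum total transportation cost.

One minimum-cost allocation:
  P1→Dover: 23 × 5 = 115
  P2→Dover: 12 × 15 = 180
  P2→Elko: 56 × 12 = 672
  P3→Fargo: 26 × 3 = 78
  P3→Dover: 85 × 13 = 1105
Total = 115 + 180 + 672 + 78 + 1105 = 2150.

2150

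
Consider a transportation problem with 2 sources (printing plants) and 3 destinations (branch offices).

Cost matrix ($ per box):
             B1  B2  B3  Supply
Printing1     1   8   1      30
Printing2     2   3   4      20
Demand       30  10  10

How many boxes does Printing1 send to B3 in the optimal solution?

Solving gives:
  Printing1 to B1: 20 × $1 = $20
  Printing1 to B3: 10 × $1 = $10
  Printing2 to B1: 10 × $2 = $20
  Printing2 to B2: 10 × $3 = $30
Total cost = $80.
So Printing1→B3 carries 10 boxes.

10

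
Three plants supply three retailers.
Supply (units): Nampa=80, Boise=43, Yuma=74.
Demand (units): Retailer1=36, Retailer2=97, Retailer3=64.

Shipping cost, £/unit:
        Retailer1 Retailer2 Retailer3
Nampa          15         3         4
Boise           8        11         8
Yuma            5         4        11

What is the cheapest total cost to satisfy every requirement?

A cheapest plan:
  Nampa–Retailer2: 23 × £3 = £69
  Nampa–Retailer3: 57 × £4 = £228
  Boise–Retailer1: 36 × £8 = £288
  Boise–Retailer3: 7 × £8 = £56
  Yuma–Retailer2: 74 × £4 = £296
Total = 69 + 228 + 288 + 56 + 296 = £937.
(Supply check: Nampa ships 80; Boise ships 43; Yuma ships 74.)

937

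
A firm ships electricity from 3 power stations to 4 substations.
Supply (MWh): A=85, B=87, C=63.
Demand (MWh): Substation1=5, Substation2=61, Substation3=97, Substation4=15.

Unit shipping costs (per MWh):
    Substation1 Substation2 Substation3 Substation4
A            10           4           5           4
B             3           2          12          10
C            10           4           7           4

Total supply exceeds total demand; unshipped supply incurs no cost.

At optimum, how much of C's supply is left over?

36

Minimum-cost shipments:
  A to Substation3: 85 MWh
  B to Substation1: 5 MWh
  B to Substation2: 61 MWh
  C to Substation3: 12 MWh
  C to Substation4: 15 MWh
Total cost = 706.
C ships 27 of its 63, leaving 36.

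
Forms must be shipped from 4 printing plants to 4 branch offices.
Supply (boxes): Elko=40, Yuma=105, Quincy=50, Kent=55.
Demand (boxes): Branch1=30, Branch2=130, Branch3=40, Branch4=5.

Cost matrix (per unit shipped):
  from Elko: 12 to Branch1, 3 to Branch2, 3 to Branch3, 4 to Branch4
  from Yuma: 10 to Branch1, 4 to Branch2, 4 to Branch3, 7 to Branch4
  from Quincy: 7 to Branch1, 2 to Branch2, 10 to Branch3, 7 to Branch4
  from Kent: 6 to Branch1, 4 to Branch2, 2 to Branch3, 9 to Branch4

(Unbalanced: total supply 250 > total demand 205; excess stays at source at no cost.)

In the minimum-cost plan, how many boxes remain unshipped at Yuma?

45

An optimal plan:
  Elko–Branch2: 20 × 3 = 60
  Elko–Branch3: 15 × 3 = 45
  Elko–Branch4: 5 × 4 = 20
  Yuma–Branch2: 60 × 4 = 240
  Quincy–Branch2: 50 × 2 = 100
  Kent–Branch1: 30 × 6 = 180
  Kent–Branch3: 25 × 2 = 50
Total cost = 695.
Yuma ships 60 of its 105, leaving 45.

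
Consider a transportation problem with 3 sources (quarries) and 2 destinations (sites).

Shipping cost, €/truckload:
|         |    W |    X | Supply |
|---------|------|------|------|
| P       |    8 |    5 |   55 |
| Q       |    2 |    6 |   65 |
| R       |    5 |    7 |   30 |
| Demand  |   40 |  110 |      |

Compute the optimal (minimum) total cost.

715

Optimal allocation:
  P to X: 55 × €5 = €275
  Q to W: 40 × €2 = €80
  Q to X: 25 × €6 = €150
  R to X: 30 × €7 = €210
Total = 275 + 80 + 150 + 210 = €715.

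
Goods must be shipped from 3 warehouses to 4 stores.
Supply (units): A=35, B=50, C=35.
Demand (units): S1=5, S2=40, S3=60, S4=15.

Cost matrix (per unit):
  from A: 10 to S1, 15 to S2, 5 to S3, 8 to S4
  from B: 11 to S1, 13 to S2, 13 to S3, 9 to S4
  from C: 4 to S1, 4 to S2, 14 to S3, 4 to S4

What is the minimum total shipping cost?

One minimum-cost allocation:
  A->S3: 35 × 5 = 175
  B->S1: 5 × 11 = 55
  B->S2: 5 × 13 = 65
  B->S3: 25 × 13 = 325
  B->S4: 15 × 9 = 135
  C->S2: 35 × 4 = 140
Total = 175 + 55 + 65 + 325 + 135 + 140 = 895.
(Supply check: A ships 35; B ships 50; C ships 35.)

895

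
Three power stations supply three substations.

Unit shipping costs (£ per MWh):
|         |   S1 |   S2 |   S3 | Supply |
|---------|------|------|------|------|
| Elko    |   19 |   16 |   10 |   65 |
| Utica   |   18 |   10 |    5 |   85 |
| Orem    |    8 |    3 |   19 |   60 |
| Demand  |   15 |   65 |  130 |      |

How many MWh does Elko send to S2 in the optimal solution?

Optimal shipments:
  Elko–S1: 15 × £19 = £285
  Elko–S3: 50 × £10 = £500
  Utica–S2: 5 × £10 = £50
  Utica–S3: 80 × £5 = £400
  Orem–S2: 60 × £3 = £180
Total cost = £1415.
The route Elko→S2 is not used.

0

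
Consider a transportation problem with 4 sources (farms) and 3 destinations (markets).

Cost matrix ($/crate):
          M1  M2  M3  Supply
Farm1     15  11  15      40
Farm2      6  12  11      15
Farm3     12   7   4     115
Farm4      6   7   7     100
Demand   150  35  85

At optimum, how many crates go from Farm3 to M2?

Solving gives:
  Farm1 to M1: 35 × $15 = $525
  Farm1 to M2: 5 × $11 = $55
  Farm2 to M1: 15 × $6 = $90
  Farm3 to M2: 30 × $7 = $210
  Farm3 to M3: 85 × $4 = $340
  Farm4 to M1: 100 × $6 = $600
Total cost = $1820.
So Farm3→M2 carries 30 crates.

30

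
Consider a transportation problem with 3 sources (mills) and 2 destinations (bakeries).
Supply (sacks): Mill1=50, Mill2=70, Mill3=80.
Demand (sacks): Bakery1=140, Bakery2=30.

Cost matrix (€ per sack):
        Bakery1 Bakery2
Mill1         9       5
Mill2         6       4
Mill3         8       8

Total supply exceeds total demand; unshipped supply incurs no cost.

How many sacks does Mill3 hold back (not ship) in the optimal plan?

Minimum-cost shipments:
  Mill1–Bakery2: 30 sacks
  Mill2–Bakery1: 70 sacks
  Mill3–Bakery1: 70 sacks
Total cost = €1130.
Mill3 ships 70 of its 80, leaving 10.

10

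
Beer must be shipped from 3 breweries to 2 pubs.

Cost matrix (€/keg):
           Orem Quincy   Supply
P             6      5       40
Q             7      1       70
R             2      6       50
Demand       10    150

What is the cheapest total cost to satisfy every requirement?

530

One minimum-cost allocation:
  P->Quincy: 40 kegs
  Q->Quincy: 70 kegs
  R->Orem: 10 kegs
  R->Quincy: 40 kegs
Total cost = €530.
(Supply check: P ships 40; Q ships 70; R ships 50.)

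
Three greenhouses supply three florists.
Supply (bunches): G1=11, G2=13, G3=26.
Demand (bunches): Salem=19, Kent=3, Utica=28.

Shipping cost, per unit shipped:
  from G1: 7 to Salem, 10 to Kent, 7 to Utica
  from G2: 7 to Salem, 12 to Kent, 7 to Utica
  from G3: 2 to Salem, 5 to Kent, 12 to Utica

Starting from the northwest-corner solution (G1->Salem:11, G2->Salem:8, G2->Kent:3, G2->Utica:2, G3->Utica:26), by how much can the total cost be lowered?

226

Current plan cost = 11·7 + 8·7 + 3·12 + 2·7 + 26·12 = 495.
Optimal plan:
  G1->Utica: 11 × 7 = 77
  G2->Utica: 13 × 7 = 91
  G3->Salem: 19 × 2 = 38
  G3->Kent: 3 × 5 = 15
  G3->Utica: 4 × 12 = 48
Optimal cost = 269.
Saving = 495 − 269 = 226.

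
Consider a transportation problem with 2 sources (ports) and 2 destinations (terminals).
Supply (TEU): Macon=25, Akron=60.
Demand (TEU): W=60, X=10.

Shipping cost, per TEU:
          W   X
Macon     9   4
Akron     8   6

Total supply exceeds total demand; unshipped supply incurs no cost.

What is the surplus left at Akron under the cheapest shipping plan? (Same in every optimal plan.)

0

Minimum-cost shipments:
  Macon–X: 10 × 4 = 40
  Akron–W: 60 × 8 = 480
Total cost = 520.
Akron ships 60 of its 60, leaving 0.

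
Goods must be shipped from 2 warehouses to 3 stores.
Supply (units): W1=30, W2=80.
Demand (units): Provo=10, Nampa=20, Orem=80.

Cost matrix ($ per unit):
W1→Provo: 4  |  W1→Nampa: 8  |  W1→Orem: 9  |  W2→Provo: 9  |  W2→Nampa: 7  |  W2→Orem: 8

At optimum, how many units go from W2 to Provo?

The minimum-cost plan:
  W1->Provo: 10 × $4 = $40
  W1->Nampa: 20 × $8 = $160
  W2->Orem: 80 × $8 = $640
Total cost = $840.
The route W2→Provo is not used.

0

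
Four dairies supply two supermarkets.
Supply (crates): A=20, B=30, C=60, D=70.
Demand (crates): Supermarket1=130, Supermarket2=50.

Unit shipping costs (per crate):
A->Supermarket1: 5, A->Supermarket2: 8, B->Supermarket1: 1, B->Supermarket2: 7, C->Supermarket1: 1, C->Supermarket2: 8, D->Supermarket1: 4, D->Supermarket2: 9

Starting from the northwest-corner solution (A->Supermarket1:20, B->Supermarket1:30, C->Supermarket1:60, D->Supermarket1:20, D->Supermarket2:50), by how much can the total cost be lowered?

40

Current plan cost = 20·5 + 30·1 + 60·1 + 20·4 + 50·9 = 720.
Optimal plan:
  A→Supermarket2: 20 × 8 = 160
  B→Supermarket1: 30 × 1 = 30
  C→Supermarket1: 60 × 1 = 60
  D→Supermarket1: 40 × 4 = 160
  D→Supermarket2: 30 × 9 = 270
Optimal cost = 680.
Saving = 720 − 680 = 40.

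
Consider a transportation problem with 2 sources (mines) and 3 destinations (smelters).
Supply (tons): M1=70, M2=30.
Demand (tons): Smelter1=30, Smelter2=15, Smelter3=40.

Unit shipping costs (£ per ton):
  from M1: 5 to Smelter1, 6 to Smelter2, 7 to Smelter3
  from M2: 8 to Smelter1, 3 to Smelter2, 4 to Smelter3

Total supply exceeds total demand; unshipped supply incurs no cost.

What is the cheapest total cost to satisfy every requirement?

430

One minimum-cost allocation:
  M1->Smelter1: 30 × £5 = £150
  M1->Smelter2: 15 × £6 = £90
  M1->Smelter3: 10 × £7 = £70
  M2->Smelter3: 30 × £4 = £120
Total = 150 + 90 + 70 + 120 = £430.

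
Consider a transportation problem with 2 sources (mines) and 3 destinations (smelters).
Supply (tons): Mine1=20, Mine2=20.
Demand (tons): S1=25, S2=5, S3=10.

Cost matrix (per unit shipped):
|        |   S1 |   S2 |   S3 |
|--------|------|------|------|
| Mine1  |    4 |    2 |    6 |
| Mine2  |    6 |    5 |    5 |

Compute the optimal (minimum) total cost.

180

An optimal shipping plan:
  Mine1 to S1: 15 × 4 = 60
  Mine1 to S2: 5 × 2 = 10
  Mine2 to S1: 10 × 6 = 60
  Mine2 to S3: 10 × 5 = 50
Total = 60 + 10 + 60 + 50 = 180.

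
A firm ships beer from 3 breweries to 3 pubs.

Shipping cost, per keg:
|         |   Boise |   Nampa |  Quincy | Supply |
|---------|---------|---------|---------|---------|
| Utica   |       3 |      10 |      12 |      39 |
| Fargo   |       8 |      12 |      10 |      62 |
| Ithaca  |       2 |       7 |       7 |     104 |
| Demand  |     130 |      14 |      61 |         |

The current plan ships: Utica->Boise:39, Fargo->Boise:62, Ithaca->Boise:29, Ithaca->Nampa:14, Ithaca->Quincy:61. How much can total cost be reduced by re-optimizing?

184

Current plan cost = 39·3 + 62·8 + 29·2 + 14·7 + 61·7 = 1196.
Optimal plan:
  Utica–Boise: 39 kegs
  Fargo–Nampa: 1 kegs
  Fargo–Quincy: 61 kegs
  Ithaca–Boise: 91 kegs
  Ithaca–Nampa: 13 kegs
Optimal cost = 1012.
Saving = 1196 − 1012 = 184.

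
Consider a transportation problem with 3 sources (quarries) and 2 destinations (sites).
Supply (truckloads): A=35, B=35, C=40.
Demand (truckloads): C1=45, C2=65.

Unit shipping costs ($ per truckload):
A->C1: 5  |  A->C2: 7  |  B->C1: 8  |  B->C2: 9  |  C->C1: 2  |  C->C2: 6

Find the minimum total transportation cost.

630

Optimal allocation:
  A–C1: 5 × $5 = $25
  A–C2: 30 × $7 = $210
  B–C2: 35 × $9 = $315
  C–C1: 40 × $2 = $80
Total = 25 + 210 + 315 + 80 = $630.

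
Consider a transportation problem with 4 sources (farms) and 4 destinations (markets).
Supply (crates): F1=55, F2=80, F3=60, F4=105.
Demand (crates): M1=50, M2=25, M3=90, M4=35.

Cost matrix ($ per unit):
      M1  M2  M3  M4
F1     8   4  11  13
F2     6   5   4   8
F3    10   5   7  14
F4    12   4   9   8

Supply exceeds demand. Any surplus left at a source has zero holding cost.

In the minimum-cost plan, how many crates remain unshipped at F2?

Minimum-cost shipments:
  F1→M1: 50 × $8 = $400
  F1→M2: 5 × $4 = $20
  F2→M3: 80 × $4 = $320
  F3→M3: 10 × $7 = $70
  F4→M2: 20 × $4 = $80
  F4→M4: 35 × $8 = $280
Total cost = $1170.
F2 ships 80 of its 80, leaving 0.

0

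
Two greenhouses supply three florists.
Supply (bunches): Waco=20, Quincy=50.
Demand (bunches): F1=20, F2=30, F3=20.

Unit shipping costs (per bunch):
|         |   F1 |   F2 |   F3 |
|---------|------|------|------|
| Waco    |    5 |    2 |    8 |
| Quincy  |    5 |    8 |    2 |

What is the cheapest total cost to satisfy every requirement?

One minimum-cost allocation:
  Waco to F2: 20 × 2 = 40
  Quincy to F1: 20 × 5 = 100
  Quincy to F2: 10 × 8 = 80
  Quincy to F3: 20 × 2 = 40
Total = 40 + 100 + 80 + 40 = 260.
(Supply check: Waco ships 20; Quincy ships 50.)

260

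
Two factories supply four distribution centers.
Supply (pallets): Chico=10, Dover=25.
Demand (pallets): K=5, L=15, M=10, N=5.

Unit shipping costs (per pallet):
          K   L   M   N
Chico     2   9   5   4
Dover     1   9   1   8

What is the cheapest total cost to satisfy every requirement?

An optimal shipping plan:
  Chico–L: 5 × 9 = 45
  Chico–N: 5 × 4 = 20
  Dover–K: 5 × 1 = 5
  Dover–L: 10 × 9 = 90
  Dover–M: 10 × 1 = 10
Total = 45 + 20 + 5 + 90 + 10 = 170.

170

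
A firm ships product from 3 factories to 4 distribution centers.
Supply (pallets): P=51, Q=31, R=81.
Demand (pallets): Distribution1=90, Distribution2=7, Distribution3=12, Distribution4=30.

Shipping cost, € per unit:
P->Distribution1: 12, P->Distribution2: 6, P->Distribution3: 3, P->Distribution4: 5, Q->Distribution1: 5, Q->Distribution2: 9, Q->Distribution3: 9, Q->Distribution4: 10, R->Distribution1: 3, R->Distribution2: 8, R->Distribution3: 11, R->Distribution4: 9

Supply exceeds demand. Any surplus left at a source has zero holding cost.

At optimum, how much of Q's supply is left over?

An optimal plan:
  P to Distribution2: 7 × €6 = €42
  P to Distribution3: 12 × €3 = €36
  P to Distribution4: 30 × €5 = €150
  Q to Distribution1: 9 × €5 = €45
  R to Distribution1: 81 × €3 = €243
Total cost = €516.
Q ships 9 of its 31, leaving 22.

22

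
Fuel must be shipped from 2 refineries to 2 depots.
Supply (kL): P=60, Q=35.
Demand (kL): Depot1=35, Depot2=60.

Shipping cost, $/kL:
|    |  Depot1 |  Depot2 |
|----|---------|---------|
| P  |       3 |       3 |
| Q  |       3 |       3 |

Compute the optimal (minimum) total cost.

A cheapest plan:
  P→Depot2: 60 × $3 = $180
  Q→Depot1: 35 × $3 = $105
Total = 180 + 105 = $285.
(Supply check: P ships 60; Q ships 35.)

285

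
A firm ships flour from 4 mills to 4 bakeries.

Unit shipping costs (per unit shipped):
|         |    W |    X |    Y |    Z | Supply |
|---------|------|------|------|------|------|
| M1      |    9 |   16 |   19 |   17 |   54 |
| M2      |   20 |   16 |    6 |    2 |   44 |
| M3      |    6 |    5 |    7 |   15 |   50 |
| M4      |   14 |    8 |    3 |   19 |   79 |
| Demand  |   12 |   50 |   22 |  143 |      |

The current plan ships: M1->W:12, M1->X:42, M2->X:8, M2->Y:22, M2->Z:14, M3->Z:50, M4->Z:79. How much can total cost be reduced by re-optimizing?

1072

Current plan cost = 12·9 + 42·16 + 8·16 + 22·6 + 14·2 + 50·15 + 79·19 = 3319.
Optimal plan:
  M1→Z: 54 × 17 = 918
  M2→Z: 44 × 2 = 88
  M3→W: 12 × 6 = 72
  M3→Z: 38 × 15 = 570
  M4→X: 50 × 8 = 400
  M4→Y: 22 × 3 = 66
  M4→Z: 7 × 19 = 133
Optimal cost = 2247.
Saving = 3319 − 2247 = 1072.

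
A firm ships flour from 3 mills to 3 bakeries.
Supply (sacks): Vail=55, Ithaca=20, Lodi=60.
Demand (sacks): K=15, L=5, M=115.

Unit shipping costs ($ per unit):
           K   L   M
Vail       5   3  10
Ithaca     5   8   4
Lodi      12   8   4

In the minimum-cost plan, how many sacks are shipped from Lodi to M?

Solving gives:
  Vail–K: 15 × $5 = $75
  Vail–L: 5 × $3 = $15
  Vail–M: 35 × $10 = $350
  Ithaca–M: 20 × $4 = $80
  Lodi–M: 60 × $4 = $240
Total cost = $760.
So Lodi→M carries 60 sacks.

60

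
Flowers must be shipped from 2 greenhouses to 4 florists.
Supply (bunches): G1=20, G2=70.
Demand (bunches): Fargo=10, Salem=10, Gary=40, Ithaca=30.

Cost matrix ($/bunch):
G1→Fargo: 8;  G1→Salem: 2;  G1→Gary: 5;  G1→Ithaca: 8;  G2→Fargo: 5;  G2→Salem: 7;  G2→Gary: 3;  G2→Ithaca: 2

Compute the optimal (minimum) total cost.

One minimum-cost allocation:
  G1 to Salem: 10 × $2 = $20
  G1 to Gary: 10 × $5 = $50
  G2 to Fargo: 10 × $5 = $50
  G2 to Gary: 30 × $3 = $90
  G2 to Ithaca: 30 × $2 = $60
Total = 20 + 50 + 50 + 90 + 60 = $270.

270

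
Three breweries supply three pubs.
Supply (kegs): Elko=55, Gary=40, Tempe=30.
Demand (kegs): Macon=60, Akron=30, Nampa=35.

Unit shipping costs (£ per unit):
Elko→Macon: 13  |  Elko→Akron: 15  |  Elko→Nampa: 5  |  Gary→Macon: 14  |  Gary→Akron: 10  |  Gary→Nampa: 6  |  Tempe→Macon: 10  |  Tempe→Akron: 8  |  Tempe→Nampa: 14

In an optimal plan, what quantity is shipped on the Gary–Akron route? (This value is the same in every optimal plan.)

Optimal shipments:
  Elko to Macon: 20 × £13 = £260
  Elko to Nampa: 35 × £5 = £175
  Gary to Macon: 10 × £14 = £140
  Gary to Akron: 30 × £10 = £300
  Tempe to Macon: 30 × £10 = £300
Total cost = £1175.
So Gary→Akron carries 30 kegs.

30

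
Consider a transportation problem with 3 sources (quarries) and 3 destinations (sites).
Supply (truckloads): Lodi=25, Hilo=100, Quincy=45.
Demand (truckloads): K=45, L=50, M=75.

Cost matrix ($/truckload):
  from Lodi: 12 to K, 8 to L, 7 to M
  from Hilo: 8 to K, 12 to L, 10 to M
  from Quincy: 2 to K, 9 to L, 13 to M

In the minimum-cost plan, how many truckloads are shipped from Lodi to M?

0

Optimal shipments:
  Lodi to L: 25 × $8 = $200
  Hilo to L: 25 × $12 = $300
  Hilo to M: 75 × $10 = $750
  Quincy to K: 45 × $2 = $90
Total cost = $1340.
The route Lodi→M is not used.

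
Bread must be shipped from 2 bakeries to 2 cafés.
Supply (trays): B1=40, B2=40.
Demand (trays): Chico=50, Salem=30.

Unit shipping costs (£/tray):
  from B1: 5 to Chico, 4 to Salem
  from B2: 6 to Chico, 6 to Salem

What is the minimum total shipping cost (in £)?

410

One minimum-cost allocation:
  B1→Chico: 10 × £5 = £50
  B1→Salem: 30 × £4 = £120
  B2→Chico: 40 × £6 = £240
Total = 50 + 120 + 240 = £410.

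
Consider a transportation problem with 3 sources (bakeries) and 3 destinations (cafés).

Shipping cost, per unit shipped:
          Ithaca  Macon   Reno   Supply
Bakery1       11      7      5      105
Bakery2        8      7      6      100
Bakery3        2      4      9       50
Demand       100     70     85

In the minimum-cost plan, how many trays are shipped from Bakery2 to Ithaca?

50

Solving gives:
  Bakery1–Macon: 20 × 7 = 140
  Bakery1–Reno: 85 × 5 = 425
  Bakery2–Ithaca: 50 × 8 = 400
  Bakery2–Macon: 50 × 7 = 350
  Bakery3–Ithaca: 50 × 2 = 100
Total cost = 1415.
So Bakery2→Ithaca carries 50 trays.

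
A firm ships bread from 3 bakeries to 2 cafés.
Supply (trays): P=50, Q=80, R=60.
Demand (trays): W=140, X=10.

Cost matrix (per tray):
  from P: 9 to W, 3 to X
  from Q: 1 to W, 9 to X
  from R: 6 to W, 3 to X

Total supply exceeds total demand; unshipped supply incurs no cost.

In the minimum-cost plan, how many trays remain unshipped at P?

An optimal plan:
  P→X: 10 trays
  Q→W: 80 trays
  R→W: 60 trays
Total cost = 470.
P ships 10 of its 50, leaving 40.

40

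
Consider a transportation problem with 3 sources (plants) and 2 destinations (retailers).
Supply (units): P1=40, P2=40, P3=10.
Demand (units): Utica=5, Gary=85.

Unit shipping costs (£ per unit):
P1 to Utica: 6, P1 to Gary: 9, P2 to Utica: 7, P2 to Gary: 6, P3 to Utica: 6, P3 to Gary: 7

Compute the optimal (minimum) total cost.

An optimal shipping plan:
  P1–Utica: 5 × £6 = £30
  P1–Gary: 35 × £9 = £315
  P2–Gary: 40 × £6 = £240
  P3–Gary: 10 × £7 = £70
Total = 30 + 315 + 240 + 70 = £655.
(Supply check: P1 ships 40; P2 ships 40; P3 ships 10.)

655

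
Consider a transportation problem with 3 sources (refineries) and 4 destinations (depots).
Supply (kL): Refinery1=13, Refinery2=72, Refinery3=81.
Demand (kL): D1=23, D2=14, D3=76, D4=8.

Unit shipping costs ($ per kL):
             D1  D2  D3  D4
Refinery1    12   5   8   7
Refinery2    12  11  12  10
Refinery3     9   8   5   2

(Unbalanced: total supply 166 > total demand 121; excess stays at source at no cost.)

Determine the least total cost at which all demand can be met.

769

An optimal shipping plan:
  Refinery1–D2: 13 × $5 = $65
  Refinery2–D1: 23 × $12 = $276
  Refinery2–D2: 1 × $11 = $11
  Refinery2–D3: 3 × $12 = $36
  Refinery3–D3: 73 × $5 = $365
  Refinery3–D4: 8 × $2 = $16
Total = 65 + 276 + 11 + 36 + 365 + 16 = $769.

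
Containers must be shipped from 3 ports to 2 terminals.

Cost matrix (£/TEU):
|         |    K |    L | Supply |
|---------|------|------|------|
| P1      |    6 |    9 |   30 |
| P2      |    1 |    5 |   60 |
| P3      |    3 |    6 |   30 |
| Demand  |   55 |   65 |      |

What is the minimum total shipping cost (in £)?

A cheapest plan:
  P1–L: 30 × £9 = £270
  P2–K: 55 × £1 = £55
  P2–L: 5 × £5 = £25
  P3–L: 30 × £6 = £180
Total = 270 + 55 + 25 + 180 = £530.

530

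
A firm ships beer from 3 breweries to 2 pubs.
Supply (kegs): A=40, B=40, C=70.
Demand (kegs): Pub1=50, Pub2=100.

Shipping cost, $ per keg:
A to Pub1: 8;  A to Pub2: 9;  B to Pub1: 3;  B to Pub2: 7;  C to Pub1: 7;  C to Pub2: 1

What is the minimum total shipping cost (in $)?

540

An optimal shipping plan:
  A->Pub1: 10 × $8 = $80
  A->Pub2: 30 × $9 = $270
  B->Pub1: 40 × $3 = $120
  C->Pub2: 70 × $1 = $70
Total = 80 + 270 + 120 + 70 = $540.
(Supply check: A ships 40; B ships 40; C ships 70.)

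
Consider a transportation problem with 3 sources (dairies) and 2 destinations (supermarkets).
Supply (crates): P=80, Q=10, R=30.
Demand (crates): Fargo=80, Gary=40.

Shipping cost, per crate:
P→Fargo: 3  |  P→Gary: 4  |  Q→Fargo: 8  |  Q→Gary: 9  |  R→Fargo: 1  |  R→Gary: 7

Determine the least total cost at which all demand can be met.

390

Optimal allocation:
  P to Fargo: 40 × 3 = 120
  P to Gary: 40 × 4 = 160
  Q to Fargo: 10 × 8 = 80
  R to Fargo: 30 × 1 = 30
Total = 120 + 160 + 80 + 30 = 390.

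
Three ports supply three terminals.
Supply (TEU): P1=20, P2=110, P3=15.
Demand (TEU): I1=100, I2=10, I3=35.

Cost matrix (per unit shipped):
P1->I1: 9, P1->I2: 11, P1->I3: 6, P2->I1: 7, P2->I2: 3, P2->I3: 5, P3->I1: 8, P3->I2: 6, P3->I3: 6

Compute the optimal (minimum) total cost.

One minimum-cost allocation:
  P1->I3: 20 TEU
  P2->I1: 85 TEU
  P2->I2: 10 TEU
  P2->I3: 15 TEU
  P3->I1: 15 TEU
Total cost = 940.

940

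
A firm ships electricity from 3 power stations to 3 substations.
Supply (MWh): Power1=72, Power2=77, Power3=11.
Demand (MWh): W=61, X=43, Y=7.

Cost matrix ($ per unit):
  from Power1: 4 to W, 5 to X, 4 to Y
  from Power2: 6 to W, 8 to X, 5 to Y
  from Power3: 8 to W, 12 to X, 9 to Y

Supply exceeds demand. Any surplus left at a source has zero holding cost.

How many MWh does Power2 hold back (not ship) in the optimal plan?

Minimum-cost shipments:
  Power1 to W: 29 MWh
  Power1 to X: 43 MWh
  Power2 to W: 32 MWh
  Power2 to Y: 7 MWh
Total cost = $558.
Power2 ships 39 of its 77, leaving 38.

38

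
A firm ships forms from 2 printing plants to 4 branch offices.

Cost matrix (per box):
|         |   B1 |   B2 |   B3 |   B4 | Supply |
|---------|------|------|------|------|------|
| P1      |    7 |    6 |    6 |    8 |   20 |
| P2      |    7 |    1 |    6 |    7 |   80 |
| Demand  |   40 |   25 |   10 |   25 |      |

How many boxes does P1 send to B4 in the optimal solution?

0

Optimal shipments:
  P1->B1: 20 × 7 = 140
  P2->B1: 20 × 7 = 140
  P2->B2: 25 × 1 = 25
  P2->B3: 10 × 6 = 60
  P2->B4: 25 × 7 = 175
Total cost = 540.
The route P1→B4 is not used.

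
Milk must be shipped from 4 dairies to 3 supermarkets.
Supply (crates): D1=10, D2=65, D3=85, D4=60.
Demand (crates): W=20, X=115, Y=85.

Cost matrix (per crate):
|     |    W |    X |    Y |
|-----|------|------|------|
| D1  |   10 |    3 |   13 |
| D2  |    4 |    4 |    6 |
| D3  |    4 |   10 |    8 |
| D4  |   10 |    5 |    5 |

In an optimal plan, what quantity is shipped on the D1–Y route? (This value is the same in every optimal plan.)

0

The minimum-cost plan:
  D1->X: 10 × 3 = 30
  D2->X: 65 × 4 = 260
  D3->W: 20 × 4 = 80
  D3->Y: 65 × 8 = 520
  D4->X: 40 × 5 = 200
  D4->Y: 20 × 5 = 100
Total cost = 1190.
The route D1→Y is not used.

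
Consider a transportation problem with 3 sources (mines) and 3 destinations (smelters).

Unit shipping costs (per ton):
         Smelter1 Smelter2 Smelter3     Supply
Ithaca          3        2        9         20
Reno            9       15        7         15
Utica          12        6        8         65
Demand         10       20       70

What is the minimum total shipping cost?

655

Optimal allocation:
  Ithaca–Smelter1: 10 tons
  Ithaca–Smelter2: 10 tons
  Reno–Smelter3: 15 tons
  Utica–Smelter2: 10 tons
  Utica–Smelter3: 55 tons
Total cost = 655.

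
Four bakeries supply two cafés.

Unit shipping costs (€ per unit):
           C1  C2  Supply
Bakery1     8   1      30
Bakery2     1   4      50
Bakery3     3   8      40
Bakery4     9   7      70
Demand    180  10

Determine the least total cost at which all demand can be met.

A cheapest plan:
  Bakery1→C1: 20 × €8 = €160
  Bakery1→C2: 10 × €1 = €10
  Bakery2→C1: 50 × €1 = €50
  Bakery3→C1: 40 × €3 = €120
  Bakery4→C1: 70 × €9 = €630
Total = 160 + 10 + 50 + 120 + 630 = €970.

970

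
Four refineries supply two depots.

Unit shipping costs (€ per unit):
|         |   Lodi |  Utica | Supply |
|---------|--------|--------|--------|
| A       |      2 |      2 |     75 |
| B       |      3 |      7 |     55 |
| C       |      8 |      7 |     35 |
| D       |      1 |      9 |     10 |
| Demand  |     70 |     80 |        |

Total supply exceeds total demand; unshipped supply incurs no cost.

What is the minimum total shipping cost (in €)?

Optimal allocation:
  A–Lodi: 5 × €2 = €10
  A–Utica: 70 × €2 = €140
  B–Lodi: 55 × €3 = €165
  C–Utica: 10 × €7 = €70
  D–Lodi: 10 × €1 = €10
Total = 10 + 140 + 165 + 70 + 10 = €395.

395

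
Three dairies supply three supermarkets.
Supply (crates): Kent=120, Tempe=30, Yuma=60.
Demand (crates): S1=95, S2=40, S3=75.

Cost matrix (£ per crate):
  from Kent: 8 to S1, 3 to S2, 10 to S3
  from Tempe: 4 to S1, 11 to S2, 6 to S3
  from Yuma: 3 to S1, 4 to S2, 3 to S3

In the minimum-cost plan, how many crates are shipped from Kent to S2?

Solving gives:
  Kent–S1: 65 × £8 = £520
  Kent–S2: 40 × £3 = £120
  Kent–S3: 15 × £10 = £150
  Tempe–S1: 30 × £4 = £120
  Yuma–S3: 60 × £3 = £180
Total cost = £1090.
So Kent→S2 carries 40 crates.

40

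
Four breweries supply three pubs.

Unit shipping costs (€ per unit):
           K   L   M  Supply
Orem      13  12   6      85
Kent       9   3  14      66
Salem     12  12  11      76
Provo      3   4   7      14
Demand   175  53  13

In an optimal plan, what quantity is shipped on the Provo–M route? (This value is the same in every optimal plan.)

0

The minimum-cost plan:
  Orem→K: 72 × €13 = €936
  Orem→M: 13 × €6 = €78
  Kent→K: 13 × €9 = €117
  Kent→L: 53 × €3 = €159
  Salem→K: 76 × €12 = €912
  Provo→K: 14 × €3 = €42
Total cost = €2244.
The route Provo→M is not used.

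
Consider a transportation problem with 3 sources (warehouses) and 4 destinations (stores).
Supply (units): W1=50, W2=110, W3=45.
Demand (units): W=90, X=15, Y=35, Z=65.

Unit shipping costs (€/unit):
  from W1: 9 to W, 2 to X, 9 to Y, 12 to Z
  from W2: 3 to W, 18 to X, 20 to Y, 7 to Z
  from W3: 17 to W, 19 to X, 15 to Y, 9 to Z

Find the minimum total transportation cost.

A cheapest plan:
  W1 to X: 15 × €2 = €30
  W1 to Y: 35 × €9 = €315
  W2 to W: 90 × €3 = €270
  W2 to Z: 20 × €7 = €140
  W3 to Z: 45 × €9 = €405
Total = 30 + 315 + 270 + 140 + 405 = €1160.

1160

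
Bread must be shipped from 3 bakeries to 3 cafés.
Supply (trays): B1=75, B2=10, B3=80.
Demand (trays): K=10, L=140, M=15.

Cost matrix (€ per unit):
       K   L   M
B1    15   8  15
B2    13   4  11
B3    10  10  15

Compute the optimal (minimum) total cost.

A cheapest plan:
  B1 to L: 75 × €8 = €600
  B2 to L: 10 × €4 = €40
  B3 to K: 10 × €10 = €100
  B3 to L: 55 × €10 = €550
  B3 to M: 15 × €15 = €225
Total = 600 + 40 + 100 + 550 + 225 = €1515.

1515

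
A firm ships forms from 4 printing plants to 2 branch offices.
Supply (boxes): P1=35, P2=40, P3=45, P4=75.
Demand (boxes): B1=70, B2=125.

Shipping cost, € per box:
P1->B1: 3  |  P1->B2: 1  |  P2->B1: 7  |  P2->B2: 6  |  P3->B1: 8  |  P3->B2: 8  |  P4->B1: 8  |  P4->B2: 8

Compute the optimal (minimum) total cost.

1235

A cheapest plan:
  P1→B2: 35 × €1 = €35
  P2→B2: 40 × €6 = €240
  P3→B2: 45 × €8 = €360
  P4→B1: 70 × €8 = €560
  P4→B2: 5 × €8 = €40
Total = 35 + 240 + 360 + 560 + 40 = €1235.
(Supply check: P1 ships 35; P2 ships 40; P3 ships 45; P4 ships 75.)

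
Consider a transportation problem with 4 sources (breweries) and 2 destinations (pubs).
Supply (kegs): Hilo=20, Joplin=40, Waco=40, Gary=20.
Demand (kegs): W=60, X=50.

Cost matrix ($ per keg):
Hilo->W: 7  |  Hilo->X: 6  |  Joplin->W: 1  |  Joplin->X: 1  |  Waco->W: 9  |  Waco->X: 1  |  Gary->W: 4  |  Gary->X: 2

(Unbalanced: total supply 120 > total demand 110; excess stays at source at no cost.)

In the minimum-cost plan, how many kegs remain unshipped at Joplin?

0

Minimum-cost shipments:
  Hilo->W: 10 × $7 = $70
  Joplin->W: 40 × $1 = $40
  Waco->X: 40 × $1 = $40
  Gary->W: 10 × $4 = $40
  Gary->X: 10 × $2 = $20
Total cost = $210.
Joplin ships 40 of its 40, leaving 0.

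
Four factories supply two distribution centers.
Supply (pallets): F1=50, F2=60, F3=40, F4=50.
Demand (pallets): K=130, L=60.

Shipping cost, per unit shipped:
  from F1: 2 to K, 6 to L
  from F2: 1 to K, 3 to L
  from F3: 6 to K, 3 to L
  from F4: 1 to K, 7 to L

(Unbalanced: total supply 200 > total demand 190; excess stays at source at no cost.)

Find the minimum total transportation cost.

Optimal allocation:
  F1–K: 40 × 2 = 80
  F2–K: 40 × 1 = 40
  F2–L: 20 × 3 = 60
  F3–L: 40 × 3 = 120
  F4–K: 50 × 1 = 50
Total = 80 + 40 + 60 + 120 + 50 = 350.
(Supply check: F1 ships 40; F2 ships 60; F3 ships 40; F4 ships 50.)

350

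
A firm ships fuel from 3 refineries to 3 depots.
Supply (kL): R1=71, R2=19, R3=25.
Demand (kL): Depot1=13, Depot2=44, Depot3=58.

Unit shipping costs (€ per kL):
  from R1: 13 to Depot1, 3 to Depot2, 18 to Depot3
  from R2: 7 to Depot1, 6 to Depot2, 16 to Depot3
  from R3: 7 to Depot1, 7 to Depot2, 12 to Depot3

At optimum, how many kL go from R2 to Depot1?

13

The minimum-cost plan:
  R1→Depot2: 44 × €3 = €132
  R1→Depot3: 27 × €18 = €486
  R2→Depot1: 13 × €7 = €91
  R2→Depot3: 6 × €16 = €96
  R3→Depot3: 25 × €12 = €300
Total cost = €1105.
So R2→Depot1 carries 13 kL.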